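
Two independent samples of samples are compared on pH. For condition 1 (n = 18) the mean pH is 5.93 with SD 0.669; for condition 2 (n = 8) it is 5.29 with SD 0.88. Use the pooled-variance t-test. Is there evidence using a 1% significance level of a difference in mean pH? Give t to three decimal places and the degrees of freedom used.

Let group 1 = condition 1, group 2 = condition 2. H0: μ_1 = μ_2; H1: μ_1 ≠ μ_2 (two-sample pooled-variance t-test, two-sided).
s_p² = [(18−1)·0.669² + (8−1)·0.88²]/(18+8−2) = 0.542889
t = (5.93 − 5.29)/√[0.542889·(1/18 + 1/8)] = 2.044
df = n₁ + n₂ − 2 = 24
Two-sided p-value ≈ 0.0521
Since p ≈ 0.0521 > α = 0.01, fail to reject H0; the evidence is not statistically significant.

t = 2.044, df = 24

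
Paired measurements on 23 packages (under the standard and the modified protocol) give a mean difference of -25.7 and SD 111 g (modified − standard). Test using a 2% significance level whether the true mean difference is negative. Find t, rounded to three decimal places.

-1.110

H0: μ_d = 0; H1: μ_d < 0 (paired t-test on the differences, left-tailed).
t = d̄/(s_d/√n) = -25.7/(111/√23) = -1.110
df = n − 1 = 22
p-value = P(T ≤ -1.110) ≈ 0.139
Since p ≈ 0.139 > α = 0.02, fail to reject H0; the data do not provide sufficient evidence against H0.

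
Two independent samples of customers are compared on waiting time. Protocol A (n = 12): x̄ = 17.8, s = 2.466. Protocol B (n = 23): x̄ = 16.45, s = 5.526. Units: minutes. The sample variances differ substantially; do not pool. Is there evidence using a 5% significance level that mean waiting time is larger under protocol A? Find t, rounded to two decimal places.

Let group 1 = protocol A, group 2 = protocol B. H0: μ_1 = μ_2; H1: μ_1 > μ_2 (Welch's two-sample t-test, right-tailed).
t = (x̄_1 − x̄_2)/√(s_1²/n_1 + s_2²/n_2) = (17.8 − 16.45)/√(2.466²/12 + 5.526²/23) = 1.00
Welch–Satterthwaite df ≈ 32.52
p-value = P(T ≥ 1.00) ≈ 0.1631
Since p ≈ 0.1631 > α = 0.05, fail to reject H0; the evidence is not statistically significant.

1.00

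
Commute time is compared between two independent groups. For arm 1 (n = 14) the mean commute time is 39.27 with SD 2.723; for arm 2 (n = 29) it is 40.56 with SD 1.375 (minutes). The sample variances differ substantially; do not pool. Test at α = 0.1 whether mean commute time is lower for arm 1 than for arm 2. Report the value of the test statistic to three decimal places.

-1.673

Let group 1 = arm 1, group 2 = arm 2. H0: μ_1 = μ_2; H1: μ_1 < μ_2 (Welch's two-sample t-test, left-tailed).
t = (x̄_1 − x̄_2)/√(s_1²/n_1 + s_2²/n_2) = (39.27 − 40.56)/√(2.723²/14 + 1.375²/29) = -1.673
Welch–Satterthwaite df ≈ 16.28
p-value = P(T ≤ -1.673) ≈ 0.057
Since p ≈ 0.057 < α = 0.1, reject H0; the evidence is statistically significant.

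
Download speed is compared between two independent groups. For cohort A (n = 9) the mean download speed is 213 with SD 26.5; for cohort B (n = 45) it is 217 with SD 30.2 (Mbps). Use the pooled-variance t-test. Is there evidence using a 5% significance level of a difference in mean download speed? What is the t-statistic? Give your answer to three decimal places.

Let group 1 = cohort A, group 2 = cohort B. H0: μ_1 = μ_2; H1: μ_1 ≠ μ_2 (two-sample pooled-variance t-test, two-sided).
s_p² = [(9−1)·26.5² + (45−1)·30.2²]/(9+45−2) = 879.765
t = (213 − 217)/√[879.765·(1/9 + 1/45)] = -0.369
df = n₁ + n₂ − 2 = 52
Two-sided p-value ≈ 0.7134
Since p ≈ 0.7134 > α = 0.05, fail to reject H0; the data do not provide sufficient evidence against H0.

-0.369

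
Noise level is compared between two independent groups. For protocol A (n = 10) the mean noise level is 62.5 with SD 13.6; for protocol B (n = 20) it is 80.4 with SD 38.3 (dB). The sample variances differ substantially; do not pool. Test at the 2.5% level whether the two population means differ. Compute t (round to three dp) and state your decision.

Let group 1 = protocol A, group 2 = protocol B. H0: μ_1 = μ_2; H1: μ_1 ≠ μ_2 (Welch's two-sample t-test, two-sided).
t = (x̄_1 − x̄_2)/√(s_1²/n_1 + s_2²/n_2) = (62.5 − 80.4)/√(13.6²/10 + 38.3²/20) = -1.868
Welch–Satterthwaite df ≈ 26.26
Two-sided p-value ≈ 0.073
Since p ≈ 0.073 > α = 0.025, fail to reject H0; the data do not provide sufficient evidence against H0.

t = -1.868; fail to reject H0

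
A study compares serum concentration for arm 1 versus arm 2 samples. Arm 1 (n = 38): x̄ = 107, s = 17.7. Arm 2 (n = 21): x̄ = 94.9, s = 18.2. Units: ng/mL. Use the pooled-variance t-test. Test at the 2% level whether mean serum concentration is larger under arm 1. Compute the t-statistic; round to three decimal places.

2.489

Let group 1 = arm 1, group 2 = arm 2. H0: μ_1 = μ_2; H1: μ_1 > μ_2 (two-sample pooled-variance t-test, right-tailed).
s_p² = [(38−1)·17.7² + (21−1)·18.2²]/(38+21−2) = 319.588
t = (107 − 94.9)/√[319.588·(1/38 + 1/21)] = 2.489
df = n₁ + n₂ − 2 = 57
p-value = P(T ≥ 2.489) ≈ 0.0079
Since p ≈ 0.0079 < α = 0.02, reject H0; the evidence is statistically significant.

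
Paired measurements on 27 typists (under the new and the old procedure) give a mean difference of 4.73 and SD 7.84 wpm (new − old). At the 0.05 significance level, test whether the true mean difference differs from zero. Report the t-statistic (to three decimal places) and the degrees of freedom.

t = 3.135, df = 26

H0: μ_d = 0; H1: μ_d ≠ 0 (paired t-test on the differences, two-sided).
t = d̄/(s_d/√n) = 4.73/(7.84/√27) = 3.135
df = n − 1 = 26
Two-sided p-value ≈ 0.0042
Since p ≈ 0.0042 < α = 0.05, reject H0; the evidence is statistically significant.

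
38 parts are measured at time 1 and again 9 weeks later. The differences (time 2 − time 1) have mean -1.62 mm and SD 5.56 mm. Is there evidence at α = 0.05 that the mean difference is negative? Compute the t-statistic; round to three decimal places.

-1.796

H0: μ_d = 0; H1: μ_d < 0 (paired t-test on the differences, left-tailed).
t = d̄/(s_d/√n) = -1.62/(5.56/√38) = -1.796
df = n − 1 = 37
p-value = P(T ≤ -1.796) ≈ 0.0403
Since p ≈ 0.0403 < α = 0.05, reject H0; the data support H1.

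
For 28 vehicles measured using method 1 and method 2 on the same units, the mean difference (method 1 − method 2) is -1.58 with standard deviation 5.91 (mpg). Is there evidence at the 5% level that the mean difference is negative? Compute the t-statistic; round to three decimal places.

H0: μ_d = 0; H1: μ_d < 0 (paired t-test on the differences, left-tailed).
t = d̄/(s_d/√n) = -1.58/(5.91/√28) = -1.415
df = n − 1 = 27
p-value = P(T ≤ -1.415) ≈ 0.084
Since p ≈ 0.084 > α = 0.05, fail to reject H0; the evidence is not statistically significant.

-1.415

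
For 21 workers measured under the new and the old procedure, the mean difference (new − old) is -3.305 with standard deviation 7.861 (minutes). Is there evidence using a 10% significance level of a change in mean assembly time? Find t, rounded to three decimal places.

-1.927

H0: μ_d = 0; H1: μ_d ≠ 0 (paired t-test on the differences, two-sided).
t = d̄/(s_d/√n) = -3.305/(7.861/√21) = -1.927
df = n − 1 = 20
Two-sided p-value ≈ 0.0684
Since p ≈ 0.0684 < α = 0.1, reject H0; the evidence is statistically significant.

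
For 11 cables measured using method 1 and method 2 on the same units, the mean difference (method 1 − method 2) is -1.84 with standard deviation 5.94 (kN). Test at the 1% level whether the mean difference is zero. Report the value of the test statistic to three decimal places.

-1.027

H0: μ_d = 0; H1: μ_d ≠ 0 (paired t-test on the differences, two-sided).
t = d̄/(s_d/√n) = -1.84/(5.94/√11) = -1.027
df = n − 1 = 10
Two-sided p-value ≈ 0.328
Since p ≈ 0.328 > α = 0.01, fail to reject H0; the data do not provide sufficient evidence against H0.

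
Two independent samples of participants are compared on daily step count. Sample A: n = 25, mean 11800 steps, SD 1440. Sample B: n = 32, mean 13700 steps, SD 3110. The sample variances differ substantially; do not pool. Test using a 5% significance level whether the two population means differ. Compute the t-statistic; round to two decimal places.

Let group 1 = sample A, group 2 = sample B. H0: μ_1 = μ_2; H1: μ_1 ≠ μ_2 (Welch's two-sample t-test, two-sided).
t = (x̄_1 − x̄_2)/√(s_1²/n_1 + s_2²/n_2) = (11800 − 13700)/√(1440²/25 + 3110²/32) = -3.06
Welch–Satterthwaite df ≈ 45.89
Two-sided p-value ≈ 0.0037
Since p ≈ 0.0037 < α = 0.05, reject H0; the data support H1.

-3.06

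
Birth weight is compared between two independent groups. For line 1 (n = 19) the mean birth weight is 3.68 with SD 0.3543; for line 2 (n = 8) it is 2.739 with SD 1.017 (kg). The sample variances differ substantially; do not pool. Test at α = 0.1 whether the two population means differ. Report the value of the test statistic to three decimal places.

Let group 1 = line 1, group 2 = line 2. H0: μ_1 = μ_2; H1: μ_1 ≠ μ_2 (Welch's two-sample t-test, two-sided).
t = (x̄_1 − x̄_2)/√(s_1²/n_1 + s_2²/n_2) = (3.68 − 2.739)/√(0.3543²/19 + 1.017²/8) = 2.553
Welch–Satterthwaite df ≈ 7.73
Two-sided p-value ≈ 0.035
Since p ≈ 0.035 < α = 0.1, reject H0; the data support H1.

2.553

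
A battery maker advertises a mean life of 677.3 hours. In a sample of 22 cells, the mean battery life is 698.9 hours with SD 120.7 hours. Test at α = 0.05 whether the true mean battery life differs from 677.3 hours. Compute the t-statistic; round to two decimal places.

0.84

H0: μ = 677.3; H1: μ ≠ 677.3 (one-sample t-test, two-sided).
t = (x̄ − μ₀)/(s/√n) = (698.9 − 677.3)/(120.7/√22) = 0.84
df = n − 1 = 21
Two-sided p-value ≈ 0.4107
Since p ≈ 0.4107 > α = 0.05, fail to reject H0; the data do not provide sufficient evidence against H0.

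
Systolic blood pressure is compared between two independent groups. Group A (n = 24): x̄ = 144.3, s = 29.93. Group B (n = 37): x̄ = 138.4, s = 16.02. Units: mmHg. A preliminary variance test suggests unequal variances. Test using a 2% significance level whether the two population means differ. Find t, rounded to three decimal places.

Let group 1 = group A, group 2 = group B. H0: μ_1 = μ_2; H1: μ_1 ≠ μ_2 (Welch's two-sample t-test, two-sided).
t = (x̄_1 − x̄_2)/√(s_1²/n_1 + s_2²/n_2) = (144.3 − 138.4)/√(29.93²/24 + 16.02²/37) = 0.887
Welch–Satterthwaite df ≈ 31.64
Two-sided p-value ≈ 0.382
Since p ≈ 0.382 > α = 0.02, fail to reject H0; the data do not provide sufficient evidence against H0.

0.887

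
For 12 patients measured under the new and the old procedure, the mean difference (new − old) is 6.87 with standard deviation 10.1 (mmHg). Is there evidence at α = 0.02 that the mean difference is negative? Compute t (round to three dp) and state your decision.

H0: μ_d = 0; H1: μ_d < 0 (paired t-test on the differences, left-tailed).
t = d̄/(s_d/√n) = 6.87/(10.1/√12) = 2.356
df = n − 1 = 11
p-value = P(T ≤ 2.356) ≈ 0.9810
Since p ≈ 0.9810 > α = 0.02, fail to reject H0; the evidence is not statistically significant.

t = 2.356; fail to reject H0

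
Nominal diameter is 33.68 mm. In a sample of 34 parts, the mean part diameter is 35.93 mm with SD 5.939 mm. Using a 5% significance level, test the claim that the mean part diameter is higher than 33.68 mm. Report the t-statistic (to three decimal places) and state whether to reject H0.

H0: μ = 33.68; H1: μ > 33.68 (one-sample t-test, right-tailed).
t = (x̄ − μ₀)/(s/√n) = (35.93 − 33.68)/(5.939/√34) = 2.209
df = n − 1 = 33
p-value = P(T ≥ 2.209) ≈ 0.0171
Since p ≈ 0.0171 < α = 0.05, reject H0; the data support H1.

t = 2.209; reject H0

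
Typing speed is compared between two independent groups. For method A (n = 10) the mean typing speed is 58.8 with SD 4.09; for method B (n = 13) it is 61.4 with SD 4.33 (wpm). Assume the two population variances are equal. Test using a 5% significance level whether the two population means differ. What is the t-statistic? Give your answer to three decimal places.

-1.462

Let group 1 = method A, group 2 = method B. H0: μ_1 = μ_2; H1: μ_1 ≠ μ_2 (two-sample pooled-variance t-test, two-sided).
s_p² = [(10−1)·4.09² + (13−1)·4.33²]/(10+13−2) = 17.8828
t = (58.8 − 61.4)/√[17.8828·(1/10 + 1/13)] = -1.462
df = n₁ + n₂ − 2 = 21
Two-sided p-value ≈ 0.1586
Since p ≈ 0.1586 > α = 0.05, fail to reject H0; the evidence is not statistically significant.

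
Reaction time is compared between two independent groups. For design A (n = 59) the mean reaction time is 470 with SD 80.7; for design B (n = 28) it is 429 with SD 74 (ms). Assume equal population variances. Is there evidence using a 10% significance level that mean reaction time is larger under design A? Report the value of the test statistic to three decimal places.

Let group 1 = design A, group 2 = design B. H0: μ_1 = μ_2; H1: μ_1 > μ_2 (two-sample pooled-variance t-test, right-tailed).
s_p² = [(59−1)·80.7² + (28−1)·74²]/(59+28−2) = 6183.25
t = (470 − 429)/√[6183.25·(1/59 + 1/28)] = 2.272
df = n₁ + n₂ − 2 = 85
p-value = P(T ≥ 2.272) ≈ 0.013
Since p ≈ 0.013 < α = 0.1, reject H0; the evidence is statistically significant.

2.272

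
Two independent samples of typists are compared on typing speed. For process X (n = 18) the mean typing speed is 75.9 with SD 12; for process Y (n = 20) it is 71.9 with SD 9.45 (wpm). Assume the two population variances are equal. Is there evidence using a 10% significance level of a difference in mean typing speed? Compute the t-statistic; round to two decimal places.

1.15

Let group 1 = process X, group 2 = process Y. H0: μ_1 = μ_2; H1: μ_1 ≠ μ_2 (two-sample pooled-variance t-test, two-sided).
s_p² = [(18−1)·12² + (20−1)·9.45²]/(18+20−2) = 115.132
t = (75.9 − 71.9)/√[115.132·(1/18 + 1/20)] = 1.15
df = n₁ + n₂ − 2 = 36
Two-sided p-value ≈ 0.259
Since p ≈ 0.259 > α = 0.1, fail to reject H0; the data do not provide sufficient evidence against H0.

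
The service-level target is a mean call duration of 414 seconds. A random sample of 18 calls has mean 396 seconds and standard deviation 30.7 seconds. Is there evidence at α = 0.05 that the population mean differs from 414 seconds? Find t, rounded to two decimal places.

-2.49

H0: μ = 414; H1: μ ≠ 414 (one-sample t-test, two-sided).
t = (x̄ − μ₀)/(s/√n) = (396 − 414)/(30.7/√18) = -2.49
df = n − 1 = 17
Two-sided p-value ≈ 0.0235
Since p ≈ 0.0235 < α = 0.05, reject H0; the evidence is statistically significant.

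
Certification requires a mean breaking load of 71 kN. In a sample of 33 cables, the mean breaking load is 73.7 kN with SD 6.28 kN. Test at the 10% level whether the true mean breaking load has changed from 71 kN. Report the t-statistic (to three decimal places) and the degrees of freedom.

H0: μ = 71; H1: μ ≠ 71 (one-sample t-test, two-sided).
t = (x̄ − μ₀)/(s/√n) = (73.7 − 71)/(6.28/√33) = 2.470
df = n − 1 = 32
Two-sided p-value ≈ 0.0190
Since p ≈ 0.0190 < α = 0.1, reject H0; the data support H1.

t = 2.470, df = 32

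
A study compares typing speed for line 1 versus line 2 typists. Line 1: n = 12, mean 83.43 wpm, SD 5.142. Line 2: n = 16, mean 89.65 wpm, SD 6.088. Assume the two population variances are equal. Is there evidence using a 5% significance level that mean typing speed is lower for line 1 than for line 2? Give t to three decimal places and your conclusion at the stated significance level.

Let group 1 = line 1, group 2 = line 2. H0: μ_1 = μ_2; H1: μ_1 < μ_2 (two-sample pooled-variance t-test, left-tailed).
s_p² = [(12−1)·5.142² + (16−1)·6.088²]/(12+16−2) = 32.5692
t = (83.43 − 89.65)/√[32.5692·(1/12 + 1/16)] = -2.854
df = n₁ + n₂ − 2 = 26
p-value = P(T ≤ -2.854) ≈ 0.0042
Since p ≈ 0.0042 < α = 0.05, reject H0; the evidence is statistically significant.

t = -2.854; reject H0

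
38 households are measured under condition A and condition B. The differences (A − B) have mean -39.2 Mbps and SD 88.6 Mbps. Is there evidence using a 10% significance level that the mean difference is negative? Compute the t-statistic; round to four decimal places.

-2.7274

H0: μ_d = 0; H1: μ_d < 0 (paired t-test on the differences, left-tailed).
t = d̄/(s_d/√n) = -39.2/(88.6/√38) = -2.7274
df = n − 1 = 37
p-value = P(T ≤ -2.7274) ≈ 0.0049
Since p ≈ 0.0049 < α = 0.1, reject H0; the data support H1.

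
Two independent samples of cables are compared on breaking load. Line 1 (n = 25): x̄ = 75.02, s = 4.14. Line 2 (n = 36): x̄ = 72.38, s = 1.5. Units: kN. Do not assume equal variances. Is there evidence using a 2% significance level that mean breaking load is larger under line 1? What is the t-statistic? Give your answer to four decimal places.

Let group 1 = line 1, group 2 = line 2. H0: μ_1 = μ_2; H1: μ_1 > μ_2 (Welch's two-sample t-test, right-tailed).
t = (x̄_1 − x̄_2)/√(s_1²/n_1 + s_2²/n_2) = (75.02 − 72.38)/√(4.14²/25 + 1.5²/36) = 3.0523
Welch–Satterthwaite df ≈ 28.41
p-value = P(T ≥ 3.0523) ≈ 0.0024
Since p ≈ 0.0024 < α = 0.02, reject H0; the data support H1.

3.0523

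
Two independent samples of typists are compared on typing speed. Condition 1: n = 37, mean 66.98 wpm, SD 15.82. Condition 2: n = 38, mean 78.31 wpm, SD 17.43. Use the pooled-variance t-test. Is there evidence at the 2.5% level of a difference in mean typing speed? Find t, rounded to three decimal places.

-2.945

Let group 1 = condition 1, group 2 = condition 2. H0: μ_1 = μ_2; H1: μ_1 ≠ μ_2 (two-sample pooled-variance t-test, two-sided).
s_p² = [(37−1)·15.82² + (38−1)·17.43²]/(37+38−2) = 277.405
t = (66.98 − 78.31)/√[277.405·(1/37 + 1/38)] = -2.945
df = n₁ + n₂ − 2 = 73
Two-sided p-value ≈ 0.004
Since p ≈ 0.004 < α = 0.025, reject H0; the evidence is statistically significant.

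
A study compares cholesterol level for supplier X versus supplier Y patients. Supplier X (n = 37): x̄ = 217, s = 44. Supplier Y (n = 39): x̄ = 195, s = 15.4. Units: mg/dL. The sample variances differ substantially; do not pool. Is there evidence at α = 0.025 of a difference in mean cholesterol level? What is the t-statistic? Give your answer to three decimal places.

Let group 1 = supplier X, group 2 = supplier Y. H0: μ_1 = μ_2; H1: μ_1 ≠ μ_2 (Welch's two-sample t-test, two-sided).
t = (x̄_1 − x̄_2)/√(s_1²/n_1 + s_2²/n_2) = (217 − 195)/√(44²/37 + 15.4²/39) = 2.879
Welch–Satterthwaite df ≈ 44.29
Two-sided p-value ≈ 0.006
Since p ≈ 0.006 < α = 0.025, reject H0; the evidence is statistically significant.

2.879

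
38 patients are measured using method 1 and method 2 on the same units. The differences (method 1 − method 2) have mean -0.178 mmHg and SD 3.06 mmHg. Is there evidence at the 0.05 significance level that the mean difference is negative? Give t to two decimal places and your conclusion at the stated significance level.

t = -0.36; fail to reject H0

H0: μ_d = 0; H1: μ_d < 0 (paired t-test on the differences, left-tailed).
t = d̄/(s_d/√n) = -0.178/(3.06/√38) = -0.36
df = n − 1 = 37
p-value = P(T ≤ -0.36) ≈ 0.3610
Since p ≈ 0.3610 > α = 0.05, fail to reject H0; the data do not provide sufficient evidence against H0.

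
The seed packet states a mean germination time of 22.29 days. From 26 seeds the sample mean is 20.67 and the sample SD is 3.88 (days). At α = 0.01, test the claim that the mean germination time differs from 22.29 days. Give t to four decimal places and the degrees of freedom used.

t = -2.1290, df = 25

H0: μ = 22.29; H1: μ ≠ 22.29 (one-sample t-test, two-sided).
t = (x̄ − μ₀)/(s/√n) = (20.67 − 22.29)/(3.88/√26) = -2.1290
df = n − 1 = 25
Two-sided p-value ≈ 0.0433
Since p ≈ 0.0433 > α = 0.01, fail to reject H0; the data do not provide sufficient evidence against H0.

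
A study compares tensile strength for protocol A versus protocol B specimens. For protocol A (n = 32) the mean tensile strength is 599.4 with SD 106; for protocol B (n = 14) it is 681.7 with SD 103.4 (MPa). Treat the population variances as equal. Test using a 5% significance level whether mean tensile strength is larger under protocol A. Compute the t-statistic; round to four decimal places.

-2.4405

Let group 1 = protocol A, group 2 = protocol B. H0: μ_1 = μ_2; H1: μ_1 > μ_2 (two-sample pooled-variance t-test, right-tailed).
s_p² = [(32−1)·106² + (14−1)·103.4²]/(32+14−2) = 11075.1
t = (599.4 − 681.7)/√[11075.1·(1/32 + 1/14)] = -2.4405
df = n₁ + n₂ − 2 = 44
p-value = P(T ≥ -2.4405) ≈ 0.9906
Since p ≈ 0.9906 > α = 0.05, fail to reject H0; the evidence is not statistically significant.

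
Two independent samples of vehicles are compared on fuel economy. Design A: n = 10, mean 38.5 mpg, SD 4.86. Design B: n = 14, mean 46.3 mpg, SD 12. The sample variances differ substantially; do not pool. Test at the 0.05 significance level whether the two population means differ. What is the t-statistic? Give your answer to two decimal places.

-2.19

Let group 1 = design A, group 2 = design B. H0: μ_1 = μ_2; H1: μ_1 ≠ μ_2 (Welch's two-sample t-test, two-sided).
t = (x̄_1 − x̄_2)/√(s_1²/n_1 + s_2²/n_2) = (38.5 − 46.3)/√(4.86²/10 + 12²/14) = -2.19
Welch–Satterthwaite df ≈ 18.26
Two-sided p-value ≈ 0.0415
Since p ≈ 0.0415 < α = 0.05, reject H0; the data support H1.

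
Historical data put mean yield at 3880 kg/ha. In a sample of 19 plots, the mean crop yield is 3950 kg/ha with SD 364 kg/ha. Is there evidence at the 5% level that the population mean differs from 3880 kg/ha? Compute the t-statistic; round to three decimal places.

H0: μ = 3880; H1: μ ≠ 3880 (one-sample t-test, two-sided).
t = (x̄ − μ₀)/(s/√n) = (3950 − 3880)/(364/√19) = 0.838
df = n − 1 = 18
Two-sided p-value ≈ 0.4129
Since p ≈ 0.4129 > α = 0.05, fail to reject H0; the evidence is not statistically significant.

0.838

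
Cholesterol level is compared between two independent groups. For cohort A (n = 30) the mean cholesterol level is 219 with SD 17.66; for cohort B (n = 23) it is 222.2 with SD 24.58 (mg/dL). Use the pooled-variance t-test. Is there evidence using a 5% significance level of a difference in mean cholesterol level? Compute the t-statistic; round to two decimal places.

-0.55

Let group 1 = cohort A, group 2 = cohort B. H0: μ_1 = μ_2; H1: μ_1 ≠ μ_2 (two-sample pooled-variance t-test, two-sided).
s_p² = [(30−1)·17.66² + (23−1)·24.58²]/(30+23−2) = 437.966
t = (219 − 222.2)/√[437.966·(1/30 + 1/23)] = -0.55
df = n₁ + n₂ − 2 = 51
Two-sided p-value ≈ 0.584
Since p ≈ 0.584 > α = 0.05, fail to reject H0; the evidence is not statistically significant.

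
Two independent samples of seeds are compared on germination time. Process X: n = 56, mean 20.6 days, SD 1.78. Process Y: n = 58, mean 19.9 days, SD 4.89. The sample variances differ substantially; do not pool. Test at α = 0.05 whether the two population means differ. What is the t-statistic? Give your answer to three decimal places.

1.022

Let group 1 = process X, group 2 = process Y. H0: μ_1 = μ_2; H1: μ_1 ≠ μ_2 (Welch's two-sample t-test, two-sided).
t = (x̄_1 − x̄_2)/√(s_1²/n_1 + s_2²/n_2) = (20.6 − 19.9)/√(1.78²/56 + 4.89²/58) = 1.022
Welch–Satterthwaite df ≈ 72.31
Two-sided p-value ≈ 0.3100
Since p ≈ 0.3100 > α = 0.05, fail to reject H0; the evidence is not statistically significant.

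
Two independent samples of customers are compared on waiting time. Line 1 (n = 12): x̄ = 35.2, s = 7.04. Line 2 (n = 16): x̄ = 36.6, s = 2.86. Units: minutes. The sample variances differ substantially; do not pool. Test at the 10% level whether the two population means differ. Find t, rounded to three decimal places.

Let group 1 = line 1, group 2 = line 2. H0: μ_1 = μ_2; H1: μ_1 ≠ μ_2 (Welch's two-sample t-test, two-sided).
t = (x̄_1 − x̄_2)/√(s_1²/n_1 + s_2²/n_2) = (35.2 − 36.6)/√(7.04²/12 + 2.86²/16) = -0.650
Welch–Satterthwaite df ≈ 13.74
Two-sided p-value ≈ 0.5265
Since p ≈ 0.5265 > α = 0.1, fail to reject H0; the data do not provide sufficient evidence against H0.

-0.650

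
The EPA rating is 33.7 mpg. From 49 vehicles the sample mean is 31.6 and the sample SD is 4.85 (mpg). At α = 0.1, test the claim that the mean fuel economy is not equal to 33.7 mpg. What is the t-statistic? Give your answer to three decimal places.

-3.031

H0: μ = 33.7; H1: μ ≠ 33.7 (one-sample t-test, two-sided).
t = (x̄ − μ₀)/(s/√n) = (31.6 − 33.7)/(4.85/√49) = -3.031
df = n − 1 = 48
Two-sided p-value ≈ 0.0039
Since p ≈ 0.0039 < α = 0.1, reject H0; the data support H1.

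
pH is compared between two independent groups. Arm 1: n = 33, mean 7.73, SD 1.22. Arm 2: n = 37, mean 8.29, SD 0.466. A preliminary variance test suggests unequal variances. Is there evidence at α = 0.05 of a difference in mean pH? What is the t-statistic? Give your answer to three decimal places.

Let group 1 = arm 1, group 2 = arm 2. H0: μ_1 = μ_2; H1: μ_1 ≠ μ_2 (Welch's two-sample t-test, two-sided).
t = (x̄_1 − x̄_2)/√(s_1²/n_1 + s_2²/n_2) = (7.73 − 8.29)/√(1.22²/33 + 0.466²/37) = -2.480
Welch–Satterthwaite df ≈ 40.26
Two-sided p-value ≈ 0.0174
Since p ≈ 0.0174 < α = 0.05, reject H0; the data support H1.

-2.480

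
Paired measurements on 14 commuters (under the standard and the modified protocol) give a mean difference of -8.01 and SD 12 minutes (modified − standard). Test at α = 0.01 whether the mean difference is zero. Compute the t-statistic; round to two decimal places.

-2.50

H0: μ_d = 0; H1: μ_d ≠ 0 (paired t-test on the differences, two-sided).
t = d̄/(s_d/√n) = -8.01/(12/√14) = -2.50
df = n − 1 = 13
Two-sided p-value ≈ 0.0267
Since p ≈ 0.0267 > α = 0.01, fail to reject H0; the evidence is not statistically significant.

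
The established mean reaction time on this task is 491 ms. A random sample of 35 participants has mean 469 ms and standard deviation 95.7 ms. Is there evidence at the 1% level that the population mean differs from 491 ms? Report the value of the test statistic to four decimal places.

H0: μ = 491; H1: μ ≠ 491 (one-sample t-test, two-sided).
t = (x̄ − μ₀)/(s/√n) = (469 − 491)/(95.7/√35) = -1.3600
df = n − 1 = 34
Two-sided p-value ≈ 0.183
Since p ≈ 0.183 > α = 0.01, fail to reject H0; the data do not provide sufficient evidence against H0.

-1.3600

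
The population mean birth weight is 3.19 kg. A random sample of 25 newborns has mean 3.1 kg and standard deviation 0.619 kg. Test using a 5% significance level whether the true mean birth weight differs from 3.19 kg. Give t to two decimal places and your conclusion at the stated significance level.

t = -0.73; fail to reject H0

H0: μ = 3.19; H1: μ ≠ 3.19 (one-sample t-test, two-sided).
t = (x̄ − μ₀)/(s/√n) = (3.1 − 3.19)/(0.619/√25) = -0.73
df = n − 1 = 24
Two-sided p-value ≈ 0.4743
Since p ≈ 0.4743 > α = 0.05, fail to reject H0; the evidence is not statistically significant.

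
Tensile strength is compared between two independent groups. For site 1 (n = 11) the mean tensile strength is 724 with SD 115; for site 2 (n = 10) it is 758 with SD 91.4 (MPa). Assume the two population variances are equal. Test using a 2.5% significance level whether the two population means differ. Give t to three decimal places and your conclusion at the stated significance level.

Let group 1 = site 1, group 2 = site 2. H0: μ_1 = μ_2; H1: μ_1 ≠ μ_2 (two-sample pooled-variance t-test, two-sided).
s_p² = [(11−1)·115² + (10−1)·91.4²]/(11+10−2) = 10917.7
t = (724 − 758)/√[10917.7·(1/11 + 1/10)] = -0.745
df = n₁ + n₂ − 2 = 19
Two-sided p-value ≈ 0.466
Since p ≈ 0.466 > α = 0.025, fail to reject H0; the evidence is not statistically significant.

t = -0.745; fail to reject H0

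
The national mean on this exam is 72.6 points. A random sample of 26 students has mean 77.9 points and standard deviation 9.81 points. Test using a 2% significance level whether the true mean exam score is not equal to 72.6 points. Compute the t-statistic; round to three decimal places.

2.755

H0: μ = 72.6; H1: μ ≠ 72.6 (one-sample t-test, two-sided).
t = (x̄ − μ₀)/(s/√n) = (77.9 − 72.6)/(9.81/√26) = 2.755
df = n − 1 = 25
Two-sided p-value ≈ 0.0108
Since p ≈ 0.0108 < α = 0.02, reject H0; the data support H1.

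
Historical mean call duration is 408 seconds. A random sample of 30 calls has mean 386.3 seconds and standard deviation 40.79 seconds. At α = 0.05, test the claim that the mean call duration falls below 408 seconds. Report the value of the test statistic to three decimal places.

H0: μ = 408; H1: μ < 408 (one-sample t-test, left-tailed).
t = (x̄ − μ₀)/(s/√n) = (386.3 − 408)/(40.79/√30) = -2.914
df = n − 1 = 29
p-value = P(T ≤ -2.914) ≈ 0.0034
Since p ≈ 0.0034 < α = 0.05, reject H0; the evidence is statistically significant.

-2.914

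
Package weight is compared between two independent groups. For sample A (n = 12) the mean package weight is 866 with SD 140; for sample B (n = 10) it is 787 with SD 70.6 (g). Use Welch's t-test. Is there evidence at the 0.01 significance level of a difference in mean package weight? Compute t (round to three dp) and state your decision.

t = 1.711; fail to reject H0

Let group 1 = sample A, group 2 = sample B. H0: μ_1 = μ_2; H1: μ_1 ≠ μ_2 (Welch's two-sample t-test, two-sided).
t = (x̄_1 − x̄_2)/√(s_1²/n_1 + s_2²/n_2) = (866 − 787)/√(140²/12 + 70.6²/10) = 1.711
Welch–Satterthwaite df ≈ 16.82
Two-sided p-value ≈ 0.1054
Since p ≈ 0.1054 > α = 0.01, fail to reject H0; the evidence is not statistically significant.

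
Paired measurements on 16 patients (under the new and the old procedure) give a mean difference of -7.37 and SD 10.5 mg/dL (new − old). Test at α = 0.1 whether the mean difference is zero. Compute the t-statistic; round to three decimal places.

-2.808

H0: μ_d = 0; H1: μ_d ≠ 0 (paired t-test on the differences, two-sided).
t = d̄/(s_d/√n) = -7.37/(10.5/√16) = -2.808
df = n − 1 = 15
Two-sided p-value ≈ 0.0133
Since p ≈ 0.0133 < α = 0.1, reject H0; the evidence is statistically significant.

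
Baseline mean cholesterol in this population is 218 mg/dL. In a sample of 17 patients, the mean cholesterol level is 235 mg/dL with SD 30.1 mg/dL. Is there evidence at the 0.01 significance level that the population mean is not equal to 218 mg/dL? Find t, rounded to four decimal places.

2.3287

H0: μ = 218; H1: μ ≠ 218 (one-sample t-test, two-sided).
t = (x̄ − μ₀)/(s/√n) = (235 − 218)/(30.1/√17) = 2.3287
df = n − 1 = 16
Two-sided p-value ≈ 0.0333
Since p ≈ 0.0333 > α = 0.01, fail to reject H0; the data do not provide sufficient evidence against H0.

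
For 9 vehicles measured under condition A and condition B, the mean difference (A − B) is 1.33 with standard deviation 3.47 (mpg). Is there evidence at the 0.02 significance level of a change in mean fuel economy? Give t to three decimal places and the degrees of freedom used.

t = 1.150, df = 8

H0: μ_d = 0; H1: μ_d ≠ 0 (paired t-test on the differences, two-sided).
t = d̄/(s_d/√n) = 1.33/(3.47/√9) = 1.150
df = n − 1 = 8
Two-sided p-value ≈ 0.283
Since p ≈ 0.283 > α = 0.02, fail to reject H0; the evidence is not statistically significant.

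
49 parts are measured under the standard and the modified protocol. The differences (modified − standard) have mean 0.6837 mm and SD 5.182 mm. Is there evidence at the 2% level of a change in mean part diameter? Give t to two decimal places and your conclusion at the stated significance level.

t = 0.92; fail to reject H0

H0: μ_d = 0; H1: μ_d ≠ 0 (paired t-test on the differences, two-sided).
t = d̄/(s_d/√n) = 0.6837/(5.182/√49) = 0.92
df = n − 1 = 48
Two-sided p-value ≈ 0.360
Since p ≈ 0.360 > α = 0.02, fail to reject H0; the data do not provide sufficient evidence against H0.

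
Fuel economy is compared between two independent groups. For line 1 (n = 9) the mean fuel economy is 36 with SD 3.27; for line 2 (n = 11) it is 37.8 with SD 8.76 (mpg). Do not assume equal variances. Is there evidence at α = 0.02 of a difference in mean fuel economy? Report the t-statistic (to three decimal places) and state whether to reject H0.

t = -0.630; fail to reject H0

Let group 1 = line 1, group 2 = line 2. H0: μ_1 = μ_2; H1: μ_1 ≠ μ_2 (Welch's two-sample t-test, two-sided).
t = (x̄_1 − x̄_2)/√(s_1²/n_1 + s_2²/n_2) = (36 − 37.8)/√(3.27²/9 + 8.76²/11) = -0.630
Welch–Satterthwaite df ≈ 13.22
Two-sided p-value ≈ 0.5395
Since p ≈ 0.5395 > α = 0.02, fail to reject H0; the evidence is not statistically significant.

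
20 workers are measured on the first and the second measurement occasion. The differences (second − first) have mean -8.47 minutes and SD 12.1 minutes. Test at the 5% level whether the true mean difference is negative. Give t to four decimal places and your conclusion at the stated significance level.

t = -3.1305; reject H0

H0: μ_d = 0; H1: μ_d < 0 (paired t-test on the differences, left-tailed).
t = d̄/(s_d/√n) = -8.47/(12.1/√20) = -3.1305
df = n − 1 = 19
p-value = P(T ≤ -3.1305) ≈ 0.003
Since p ≈ 0.003 < α = 0.05, reject H0; the data support H1.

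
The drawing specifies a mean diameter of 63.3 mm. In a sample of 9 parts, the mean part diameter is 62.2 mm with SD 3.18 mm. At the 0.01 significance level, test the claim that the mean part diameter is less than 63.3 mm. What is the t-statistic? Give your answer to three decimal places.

H0: μ = 63.3; H1: μ < 63.3 (one-sample t-test, left-tailed).
t = (x̄ − μ₀)/(s/√n) = (62.2 − 63.3)/(3.18/√9) = -1.038
df = n − 1 = 8
p-value = P(T ≤ -1.038) ≈ 0.165
Since p ≈ 0.165 > α = 0.01, fail to reject H0; the data do not provide sufficient evidence against H0.

-1.038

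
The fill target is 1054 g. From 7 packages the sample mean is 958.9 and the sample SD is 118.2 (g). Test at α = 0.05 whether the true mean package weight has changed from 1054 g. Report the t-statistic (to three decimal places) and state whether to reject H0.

t = -2.129; fail to reject H0

H0: μ = 1054; H1: μ ≠ 1054 (one-sample t-test, two-sided).
t = (x̄ − μ₀)/(s/√n) = (958.9 − 1054)/(118.2/√7) = -2.129
df = n − 1 = 6
Two-sided p-value ≈ 0.077
Since p ≈ 0.077 > α = 0.05, fail to reject H0; the data do not provide sufficient evidence against H0.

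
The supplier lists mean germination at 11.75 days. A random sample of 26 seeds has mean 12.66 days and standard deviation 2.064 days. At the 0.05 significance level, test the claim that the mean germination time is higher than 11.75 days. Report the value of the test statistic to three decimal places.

2.248

H0: μ = 11.75; H1: μ > 11.75 (one-sample t-test, right-tailed).
t = (x̄ − μ₀)/(s/√n) = (12.66 − 11.75)/(2.064/√26) = 2.248
df = n − 1 = 25
p-value = P(T ≥ 2.248) ≈ 0.0168
Since p ≈ 0.0168 < α = 0.05, reject H0; the data support H1.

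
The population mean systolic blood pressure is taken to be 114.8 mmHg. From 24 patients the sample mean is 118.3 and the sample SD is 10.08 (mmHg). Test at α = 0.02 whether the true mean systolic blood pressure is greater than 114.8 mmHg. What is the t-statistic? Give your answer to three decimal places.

1.701

H0: μ = 114.8; H1: μ > 114.8 (one-sample t-test, right-tailed).
t = (x̄ − μ₀)/(s/√n) = (118.3 − 114.8)/(10.08/√24) = 1.701
df = n − 1 = 23
p-value = P(T ≥ 1.701) ≈ 0.051
Since p ≈ 0.051 > α = 0.02, fail to reject H0; the evidence is not statistically significant.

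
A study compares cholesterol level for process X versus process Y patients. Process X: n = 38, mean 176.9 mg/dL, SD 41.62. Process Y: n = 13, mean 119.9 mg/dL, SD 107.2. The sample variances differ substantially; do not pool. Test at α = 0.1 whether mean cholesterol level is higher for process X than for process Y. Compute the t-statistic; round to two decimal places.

1.87

Let group 1 = process X, group 2 = process Y. H0: μ_1 = μ_2; H1: μ_1 > μ_2 (Welch's two-sample t-test, right-tailed).
t = (x̄_1 − x̄_2)/√(s_1²/n_1 + s_2²/n_2) = (176.9 − 119.9)/√(41.62²/38 + 107.2²/13) = 1.87
Welch–Satterthwaite df ≈ 13.26
p-value = P(T ≥ 1.87) ≈ 0.0419
Since p ≈ 0.0419 < α = 0.1, reject H0; the data support H1.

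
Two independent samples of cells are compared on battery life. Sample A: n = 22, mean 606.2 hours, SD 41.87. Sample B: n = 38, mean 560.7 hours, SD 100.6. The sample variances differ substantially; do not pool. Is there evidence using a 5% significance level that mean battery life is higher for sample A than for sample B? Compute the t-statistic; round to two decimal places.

Let group 1 = sample A, group 2 = sample B. H0: μ_1 = μ_2; H1: μ_1 > μ_2 (Welch's two-sample t-test, right-tailed).
t = (x̄_1 − x̄_2)/√(s_1²/n_1 + s_2²/n_2) = (606.2 − 560.7)/√(41.87²/22 + 100.6²/38) = 2.45
Welch–Satterthwaite df ≈ 53.94
p-value = P(T ≥ 2.45) ≈ 0.0089
Since p ≈ 0.0089 < α = 0.05, reject H0; the data support H1.

2.45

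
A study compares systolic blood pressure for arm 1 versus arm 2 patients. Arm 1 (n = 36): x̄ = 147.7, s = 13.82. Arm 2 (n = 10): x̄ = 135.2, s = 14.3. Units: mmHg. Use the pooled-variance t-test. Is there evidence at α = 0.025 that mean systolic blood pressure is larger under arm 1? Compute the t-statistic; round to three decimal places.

2.512

Let group 1 = arm 1, group 2 = arm 2. H0: μ_1 = μ_2; H1: μ_1 > μ_2 (two-sample pooled-variance t-test, right-tailed).
s_p² = [(36−1)·13.82² + (10−1)·14.3²]/(36+10−2) = 193.753
t = (147.7 − 135.2)/√[193.753·(1/36 + 1/10)] = 2.512
df = n₁ + n₂ − 2 = 44
p-value = P(T ≥ 2.512) ≈ 0.0079
Since p ≈ 0.0079 < α = 0.025, reject H0; the evidence is statistically significant.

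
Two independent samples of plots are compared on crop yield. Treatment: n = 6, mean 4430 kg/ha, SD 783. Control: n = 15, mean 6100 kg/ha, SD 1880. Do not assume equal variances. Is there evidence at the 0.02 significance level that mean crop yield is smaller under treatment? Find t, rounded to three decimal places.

-2.873

Let group 1 = treatment, group 2 = control. H0: μ_1 = μ_2; H1: μ_1 < μ_2 (Welch's two-sample t-test, left-tailed).
t = (x̄_1 − x̄_2)/√(s_1²/n_1 + s_2²/n_2) = (4430 − 6100)/√(783²/6 + 1880²/15) = -2.873
Welch–Satterthwaite df ≈ 18.85
p-value = P(T ≤ -2.873) ≈ 0.005
Since p ≈ 0.005 < α = 0.02, reject H0; the data support H1.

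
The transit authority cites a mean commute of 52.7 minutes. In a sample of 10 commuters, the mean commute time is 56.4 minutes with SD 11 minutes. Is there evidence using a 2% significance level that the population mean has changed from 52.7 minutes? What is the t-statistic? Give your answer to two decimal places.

H0: μ = 52.7; H1: μ ≠ 52.7 (one-sample t-test, two-sided).
t = (x̄ − μ₀)/(s/√n) = (56.4 − 52.7)/(11/√10) = 1.06
df = n − 1 = 9
Two-sided p-value ≈ 0.3152
Since p ≈ 0.3152 > α = 0.02, fail to reject H0; the evidence is not statistically significant.

1.06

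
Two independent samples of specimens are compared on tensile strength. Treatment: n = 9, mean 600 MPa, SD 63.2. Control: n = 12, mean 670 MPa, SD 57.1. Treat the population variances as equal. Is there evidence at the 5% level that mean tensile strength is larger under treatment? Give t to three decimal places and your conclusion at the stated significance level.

Let group 1 = treatment, group 2 = control. H0: μ_1 = μ_2; H1: μ_1 > μ_2 (two-sample pooled-variance t-test, right-tailed).
s_p² = [(9−1)·63.2² + (12−1)·57.1²]/(9+12−2) = 3569.39
t = (600 − 670)/√[3569.39·(1/9 + 1/12)] = -2.657
df = n₁ + n₂ − 2 = 19
p-value = P(T ≥ -2.657) ≈ 0.9922
Since p ≈ 0.9922 > α = 0.05, fail to reject H0; the evidence is not statistically significant.

t = -2.657; fail to reject H0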